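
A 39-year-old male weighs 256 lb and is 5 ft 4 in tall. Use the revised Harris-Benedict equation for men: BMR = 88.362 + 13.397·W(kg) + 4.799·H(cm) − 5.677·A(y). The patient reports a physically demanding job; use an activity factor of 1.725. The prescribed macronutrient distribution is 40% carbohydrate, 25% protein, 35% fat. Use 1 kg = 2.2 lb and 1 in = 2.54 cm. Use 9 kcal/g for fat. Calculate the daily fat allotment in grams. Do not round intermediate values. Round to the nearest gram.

Convert to metric: weight = 256 ÷ 2.2 = 116.3636 kg; height = (5×12 + 4) × 2.54 = 64 × 2.54 = 162.56 cm.
Harris-Benedict: BMR = 88.362 + 13.397(116.3636) + 4.799(162.56) − 5.677(39) = 2206.0081 kcal/day.
TEE = 2206.0081 × 1.725 = 3805.3639 kcal/day.
Fat energy = 35% × 3805.3639 = 1331.8774 kcal.
Fat = 1331.8774 ÷ 9 kcal/g = 147.9864 g.

148 g/day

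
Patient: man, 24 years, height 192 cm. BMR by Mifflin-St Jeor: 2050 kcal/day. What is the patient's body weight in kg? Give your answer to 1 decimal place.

96.5 kg

2050 = 10·W + 6.25(192) − 5(24) + 5
10·W = 2050 − 1085 = 965, so W = 96.5 kg.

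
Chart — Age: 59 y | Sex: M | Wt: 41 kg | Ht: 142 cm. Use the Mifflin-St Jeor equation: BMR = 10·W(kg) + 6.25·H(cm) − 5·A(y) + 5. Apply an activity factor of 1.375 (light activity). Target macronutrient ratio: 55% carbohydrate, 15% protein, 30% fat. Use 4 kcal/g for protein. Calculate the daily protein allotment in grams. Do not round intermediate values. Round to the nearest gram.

52 g/day

Mifflin-St Jeor (male): BMR = 10(41) + 6.25(142) − 5(59) + 5 = 410 + 887.5 − 295 + 5 = 1007.5 kcal/day.
TEE = 1007.5 × 1.375 = 1385.3125 kcal/day.
Protein energy = 15% × 1385.3125 = 207.7969 kcal.
Protein = 207.7969 ÷ 4 kcal/g = 51.9492 g.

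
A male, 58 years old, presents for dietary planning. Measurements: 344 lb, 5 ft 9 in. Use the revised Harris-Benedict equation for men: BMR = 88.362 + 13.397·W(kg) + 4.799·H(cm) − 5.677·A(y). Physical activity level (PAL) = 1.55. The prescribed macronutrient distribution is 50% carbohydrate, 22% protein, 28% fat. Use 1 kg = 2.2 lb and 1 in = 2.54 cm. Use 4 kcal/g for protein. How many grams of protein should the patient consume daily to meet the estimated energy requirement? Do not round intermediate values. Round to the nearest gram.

Convert to metric: weight = 344 ÷ 2.2 = 156.3636 kg; height = (5×12 + 9) × 2.54 = 69 × 2.54 = 175.26 cm.
Harris-Benedict: BMR = 88.362 + 13.397(156.3636) + 4.799(175.26) − 5.677(58) = 2694.9724 kcal/day.
TEE = 2694.9724 × 1.55 = 4177.2072 kcal/day.
Protein energy = 22% × 4177.2072 = 918.9856 kcal.
Protein = 918.9856 ÷ 4 kcal/g = 229.7464 g.

230 g/day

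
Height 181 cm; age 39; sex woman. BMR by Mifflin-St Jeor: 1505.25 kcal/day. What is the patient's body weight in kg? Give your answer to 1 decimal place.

73.0 kg

1505.25 = 10·W + 6.25(181) − 5(39) − 161
10·W = 1505.25 − 775.25 = 730, so W = 73 kg.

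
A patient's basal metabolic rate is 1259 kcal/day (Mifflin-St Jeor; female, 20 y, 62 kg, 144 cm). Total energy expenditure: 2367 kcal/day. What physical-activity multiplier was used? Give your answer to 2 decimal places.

1.88

Activity factor = TEE ÷ BMR = 2367 ÷ 1259 = 1.88.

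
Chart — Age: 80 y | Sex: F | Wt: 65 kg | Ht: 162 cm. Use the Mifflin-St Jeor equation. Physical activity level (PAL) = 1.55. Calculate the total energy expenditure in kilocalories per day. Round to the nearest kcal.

Mifflin-St Jeor (female): BMR = 10(65) + 6.25(162) − 5(80) − 161 = 650 + 1012.5 − 400 − 161 = 1101.5 kcal/day.
TEE = BMR × activity factor = 1101.5 × 1.55 = 1707.325 kcal/day.

1707 kilocalories per day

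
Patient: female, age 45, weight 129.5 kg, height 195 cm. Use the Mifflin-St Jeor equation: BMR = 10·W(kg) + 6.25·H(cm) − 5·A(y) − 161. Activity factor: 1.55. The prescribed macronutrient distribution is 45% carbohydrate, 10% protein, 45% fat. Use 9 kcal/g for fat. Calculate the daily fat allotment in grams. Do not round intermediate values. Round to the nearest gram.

Mifflin-St Jeor (female): BMR = 10(129.5) + 6.25(195) − 5(45) − 161 = 1295 + 1218.75 − 225 − 161 = 2127.75 kcal/day.
TEE = 2127.75 × 1.55 = 3298.0125 kcal/day.
Fat energy = 45% × 3298.0125 = 1484.1056 kcal.
Fat = 1484.1056 ÷ 9 kcal/g = 164.9006 g.

165 g/day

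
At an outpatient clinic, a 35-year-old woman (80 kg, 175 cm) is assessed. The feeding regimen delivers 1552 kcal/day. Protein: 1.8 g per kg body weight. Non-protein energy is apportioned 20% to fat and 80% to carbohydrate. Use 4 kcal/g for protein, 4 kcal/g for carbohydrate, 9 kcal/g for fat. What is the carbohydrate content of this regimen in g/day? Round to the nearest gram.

Protein = 1.8 × 80 = 144 g → 144 × 4 = 576 kcal.
Non-protein calories = 1552 − 576 = 976 kcal.
Fat: 20% × 976 = 195.2 kcal; carbohydrate: 780.8 kcal.
Carbohydrate: 780.8 kcal ÷ 4 kcal/g = 195.2 g.

195 g/day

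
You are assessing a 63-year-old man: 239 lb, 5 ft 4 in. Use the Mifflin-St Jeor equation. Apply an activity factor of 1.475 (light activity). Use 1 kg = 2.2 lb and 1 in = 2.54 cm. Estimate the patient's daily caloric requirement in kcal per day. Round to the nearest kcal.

2644 kcal per day

Convert to metric: weight = 239 ÷ 2.2 = 108.6364 kg; height = (5×12 + 4) × 2.54 = 64 × 2.54 = 162.56 cm.
Mifflin-St Jeor (male): BMR = 10(108.6364) + 6.25(162.56) − 5(63) + 5 = 1086.3636 + 1016 − 315 + 5 = 1792.3636 kcal/day.
TEE = BMR × activity factor = 1792.3636 × 1.475 = 2643.7364 kcal/day.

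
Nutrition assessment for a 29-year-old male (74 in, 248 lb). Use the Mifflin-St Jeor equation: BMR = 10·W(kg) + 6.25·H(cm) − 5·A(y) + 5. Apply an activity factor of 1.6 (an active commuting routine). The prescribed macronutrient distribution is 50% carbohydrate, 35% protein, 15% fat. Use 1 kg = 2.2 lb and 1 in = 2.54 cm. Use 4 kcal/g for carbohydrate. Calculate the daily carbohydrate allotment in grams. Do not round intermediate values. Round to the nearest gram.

Convert to metric: weight = 248 ÷ 2.2 = 112.7273 kg; height = 74 × 2.54 = 187.96 cm.
Mifflin-St Jeor (male): BMR = 10(112.7273) + 6.25(187.96) − 5(29) + 5 = 1127.2727 + 1174.75 − 145 + 5 = 2162.0227 kcal/day.
TEE = 2162.0227 × 1.6 = 3459.2364 kcal/day.
Carbohydrate energy = 50% × 3459.2364 = 1729.6182 kcal.
Carbohydrate = 1729.6182 ÷ 4 kcal/g = 432.4045 g.

432 g/day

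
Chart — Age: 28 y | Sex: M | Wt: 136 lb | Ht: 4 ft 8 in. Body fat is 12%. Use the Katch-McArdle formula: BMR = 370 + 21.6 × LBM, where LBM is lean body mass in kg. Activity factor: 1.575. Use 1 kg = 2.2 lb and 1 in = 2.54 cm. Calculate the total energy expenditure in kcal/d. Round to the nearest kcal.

Convert to metric: weight = 136 ÷ 2.2 = 61.8182 kg; height = (4×12 + 8) × 2.54 = 56 × 2.54 = 142.24 cm.
LBM = 61.8182 × (1 − 0.12) = 54.4 kg. Katch-McArdle: BMR = 370 + 21.6 × 54.4 = 1545.04 kcal/day.
TEE = BMR × activity factor = 1545.04 × 1.575 = 2433.438 kcal/day.

2433 kcal/d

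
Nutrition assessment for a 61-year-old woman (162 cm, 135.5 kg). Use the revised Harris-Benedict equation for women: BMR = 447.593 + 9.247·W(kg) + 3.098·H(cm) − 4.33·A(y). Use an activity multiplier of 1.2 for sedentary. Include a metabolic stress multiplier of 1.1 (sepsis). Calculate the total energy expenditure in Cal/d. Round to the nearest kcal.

Harris-Benedict: BMR = 447.593 + 9.247(135.5) + 3.098(162) − 4.33(61) = 1938.3075 kcal/day.
TEE = BMR × activity factor = 1938.3075 × 1.2 = 2325.969 kcal/day.
Apply stress factor: 2325.969 × 1.1 = 2558.5659 kcal/day.

2559 Cal/d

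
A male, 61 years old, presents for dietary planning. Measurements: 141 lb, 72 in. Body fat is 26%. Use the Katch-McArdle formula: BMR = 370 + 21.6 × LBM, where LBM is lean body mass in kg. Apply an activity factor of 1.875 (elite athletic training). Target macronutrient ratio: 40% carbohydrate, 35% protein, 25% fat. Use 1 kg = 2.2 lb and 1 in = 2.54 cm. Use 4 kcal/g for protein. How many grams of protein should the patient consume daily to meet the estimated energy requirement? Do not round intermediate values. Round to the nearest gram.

229 g/day

Convert to metric: weight = 141 ÷ 2.2 = 64.0909 kg; height = 72 × 2.54 = 182.88 cm.
LBM = 64.0909 × (1 − 0.26) = 47.4273 kg. Katch-McArdle: BMR = 370 + 21.6 × 47.4273 = 1394.4291 kcal/day.
TEE = 1394.4291 × 1.875 = 2614.5545 kcal/day.
Protein energy = 35% × 2614.5545 = 915.0941 kcal.
Protein = 915.0941 ÷ 4 kcal/g = 228.7735 g.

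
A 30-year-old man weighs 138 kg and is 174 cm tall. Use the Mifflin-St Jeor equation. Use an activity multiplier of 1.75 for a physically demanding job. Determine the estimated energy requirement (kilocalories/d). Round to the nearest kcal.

4064 kilocalories/d

Mifflin-St Jeor (male): BMR = 10(138) + 6.25(174) − 5(30) + 5 = 1380 + 1087.5 − 150 + 5 = 2322.5 kcal/day.
TEE = BMR × activity factor = 2322.5 × 1.75 = 4064.375 kcal/day.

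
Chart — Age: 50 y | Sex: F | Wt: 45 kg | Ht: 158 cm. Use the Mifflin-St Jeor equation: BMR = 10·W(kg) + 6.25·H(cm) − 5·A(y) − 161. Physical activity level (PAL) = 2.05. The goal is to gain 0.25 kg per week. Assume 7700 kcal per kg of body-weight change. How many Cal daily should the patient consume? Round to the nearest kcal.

2379 Cal daily

Mifflin-St Jeor (female): BMR = 10(45) + 6.25(158) − 5(50) − 161 = 450 + 987.5 − 250 − 161 = 1026.5 kcal/day.
TEE = 1026.5 × 2.05 = 2104.325 kcal/day.
Required daily surplus = 0.25 × 7700 ÷ 7 = 275 kcal/day.
Target intake = 2104.325 + 275 = 2379.325 kcal/day.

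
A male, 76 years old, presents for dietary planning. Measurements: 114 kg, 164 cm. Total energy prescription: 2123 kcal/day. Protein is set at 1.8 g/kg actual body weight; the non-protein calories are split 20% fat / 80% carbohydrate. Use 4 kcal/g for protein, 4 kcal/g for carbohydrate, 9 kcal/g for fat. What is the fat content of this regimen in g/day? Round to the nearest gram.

Protein = 1.8 × 114 = 205.2 g → 205.2 × 4 = 820.8 kcal.
Non-protein calories = 2123 − 820.8 = 1302.2 kcal.
Fat: 20% × 1302.2 = 260.44 kcal; carbohydrate: 1041.76 kcal.
Fat: 260.44 kcal ÷ 9 kcal/g = 28.9378 g.

29 g/day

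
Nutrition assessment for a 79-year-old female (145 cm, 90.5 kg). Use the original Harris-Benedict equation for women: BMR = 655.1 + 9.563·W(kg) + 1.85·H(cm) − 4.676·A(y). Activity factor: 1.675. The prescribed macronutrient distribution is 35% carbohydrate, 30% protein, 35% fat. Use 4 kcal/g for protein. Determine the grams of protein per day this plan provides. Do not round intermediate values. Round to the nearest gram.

178 g/day

Harris-Benedict: BMR = 655.1 + 9.563(90.5) + 1.85(145) − 4.676(79) = 1419.3975 kcal/day.
TEE = 1419.3975 × 1.675 = 2377.4908 kcal/day.
Protein energy = 30% × 2377.4908 = 713.2472 kcal.
Protein = 713.2472 ÷ 4 kcal/g = 178.3118 g.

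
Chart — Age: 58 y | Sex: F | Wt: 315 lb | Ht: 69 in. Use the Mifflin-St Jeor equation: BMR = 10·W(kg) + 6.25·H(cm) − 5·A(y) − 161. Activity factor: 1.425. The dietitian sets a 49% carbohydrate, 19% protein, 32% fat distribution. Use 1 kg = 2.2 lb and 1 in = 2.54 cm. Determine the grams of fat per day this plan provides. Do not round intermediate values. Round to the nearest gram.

Convert to metric: weight = 315 ÷ 2.2 = 143.1818 kg; height = 69 × 2.54 = 175.26 cm.
Mifflin-St Jeor (female): BMR = 10(143.1818) + 6.25(175.26) − 5(58) − 161 = 1431.8182 + 1095.375 − 290 − 161 = 2076.1932 kcal/day.
TEE = 2076.1932 × 1.425 = 2958.5753 kcal/day.
Fat energy = 32% × 2958.5753 = 946.7441 kcal.
Fat = 946.7441 ÷ 9 kcal/g = 105.1938 g.

105 g/day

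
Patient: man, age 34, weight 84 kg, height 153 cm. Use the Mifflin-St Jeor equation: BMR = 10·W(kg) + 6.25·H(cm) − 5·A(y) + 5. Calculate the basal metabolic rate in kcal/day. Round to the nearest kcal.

1631 kcal/day

Mifflin-St Jeor (male): BMR = 10(84) + 6.25(153) − 5(34) + 5 = 840 + 956.25 − 170 + 5 = 1631.25 kcal/day.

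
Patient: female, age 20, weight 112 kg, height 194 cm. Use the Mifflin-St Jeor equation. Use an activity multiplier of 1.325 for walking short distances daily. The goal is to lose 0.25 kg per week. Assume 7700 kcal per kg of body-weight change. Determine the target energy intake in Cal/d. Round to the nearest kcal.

2470 Cal/d

Mifflin-St Jeor (female): BMR = 10(112) + 6.25(194) − 5(20) − 161 = 1120 + 1212.5 − 100 − 161 = 2071.5 kcal/day.
TEE = 2071.5 × 1.325 = 2744.7375 kcal/day.
Required daily deficit = 0.25 × 7700 ÷ 7 = 275 kcal/day.
Target intake = 2744.7375 − 275 = 2469.7375 kcal/day.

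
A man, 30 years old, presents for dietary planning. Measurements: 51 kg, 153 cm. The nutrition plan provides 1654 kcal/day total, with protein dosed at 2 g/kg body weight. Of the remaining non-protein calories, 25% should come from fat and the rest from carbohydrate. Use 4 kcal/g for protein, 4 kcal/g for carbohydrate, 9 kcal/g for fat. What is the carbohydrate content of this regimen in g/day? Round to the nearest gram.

Protein = 2 × 51 = 102 g → 102 × 4 = 408 kcal.
Non-protein calories = 1654 − 408 = 1246 kcal.
Fat: 25% × 1246 = 311.5 kcal; carbohydrate: 934.5 kcal.
Carbohydrate: 934.5 kcal ÷ 4 kcal/g = 233.625 g.

234 g/day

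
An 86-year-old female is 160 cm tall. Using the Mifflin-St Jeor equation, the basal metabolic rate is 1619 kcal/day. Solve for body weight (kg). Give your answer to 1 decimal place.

121.0 kg

1619 = 10·W + 6.25(160) − 5(86) − 161
10·W = 1619 − 409 = 1210, so W = 121 kg.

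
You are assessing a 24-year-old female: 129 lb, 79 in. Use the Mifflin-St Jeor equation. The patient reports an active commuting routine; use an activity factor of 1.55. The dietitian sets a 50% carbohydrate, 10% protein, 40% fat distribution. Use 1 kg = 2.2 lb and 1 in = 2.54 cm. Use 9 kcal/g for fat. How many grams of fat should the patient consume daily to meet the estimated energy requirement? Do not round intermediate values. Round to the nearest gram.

Convert to metric: weight = 129 ÷ 2.2 = 58.6364 kg; height = 79 × 2.54 = 200.66 cm.
Mifflin-St Jeor (female): BMR = 10(58.6364) + 6.25(200.66) − 5(24) − 161 = 586.3636 + 1254.125 − 120 − 161 = 1559.4886 kcal/day.
TEE = 1559.4886 × 1.55 = 2417.2074 kcal/day.
Fat energy = 40% × 2417.2074 = 966.883 kcal.
Fat = 966.883 ÷ 9 kcal/g = 107.4314 g.

107 g/day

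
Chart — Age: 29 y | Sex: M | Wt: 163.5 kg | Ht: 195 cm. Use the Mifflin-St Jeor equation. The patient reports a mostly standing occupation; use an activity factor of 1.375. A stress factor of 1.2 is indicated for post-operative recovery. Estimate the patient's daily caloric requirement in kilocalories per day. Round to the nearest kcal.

4478 kilocalories per day

Mifflin-St Jeor (male): BMR = 10(163.5) + 6.25(195) − 5(29) + 5 = 1635 + 1218.75 − 145 + 5 = 2713.75 kcal/day.
TEE = BMR × activity factor = 2713.75 × 1.375 = 3731.4063 kcal/day.
Apply stress factor: 3731.4063 × 1.2 = 4477.6875 kcal/day.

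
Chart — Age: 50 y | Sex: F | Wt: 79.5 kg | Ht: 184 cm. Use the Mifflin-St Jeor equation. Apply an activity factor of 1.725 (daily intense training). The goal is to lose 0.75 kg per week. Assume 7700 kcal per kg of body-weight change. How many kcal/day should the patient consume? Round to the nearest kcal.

1821 kcal/day

Mifflin-St Jeor (female): BMR = 10(79.5) + 6.25(184) − 5(50) − 161 = 795 + 1150 − 250 − 161 = 1534 kcal/day.
TEE = 1534 × 1.725 = 2646.15 kcal/day.
Required daily deficit = 0.75 × 7700 ÷ 7 = 825 kcal/day.
Target intake = 2646.15 − 825 = 1821.15 kcal/day.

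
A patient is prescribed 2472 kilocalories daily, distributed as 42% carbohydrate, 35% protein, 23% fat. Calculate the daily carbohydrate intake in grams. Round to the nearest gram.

Carbohydrate energy = 42% × 2472 = 1038.24 kcal.
At 4 kcal/g: 1038.24 ÷ 4 = 259.56 g.

260 g/day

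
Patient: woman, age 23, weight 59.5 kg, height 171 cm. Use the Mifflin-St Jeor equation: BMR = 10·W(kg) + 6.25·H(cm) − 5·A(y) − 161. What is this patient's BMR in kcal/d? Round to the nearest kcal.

1388 kcal/d

Mifflin-St Jeor (female): BMR = 10(59.5) + 6.25(171) − 5(23) − 161 = 595 + 1068.75 − 115 − 161 = 1387.75 kcal/day.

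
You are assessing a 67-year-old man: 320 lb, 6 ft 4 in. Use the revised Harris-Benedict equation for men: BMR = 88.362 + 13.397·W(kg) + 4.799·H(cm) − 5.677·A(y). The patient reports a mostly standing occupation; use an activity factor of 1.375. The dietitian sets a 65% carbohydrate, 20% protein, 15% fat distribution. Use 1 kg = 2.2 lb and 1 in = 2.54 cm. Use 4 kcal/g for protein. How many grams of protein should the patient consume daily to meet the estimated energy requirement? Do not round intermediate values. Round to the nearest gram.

178 g/day

Convert to metric: weight = 320 ÷ 2.2 = 145.4545 kg; height = (6×12 + 4) × 2.54 = 76 × 2.54 = 193.04 cm.
Harris-Benedict: BMR = 88.362 + 13.397(145.4545) + 4.799(193.04) − 5.677(67) = 2583.0565 kcal/day.
TEE = 2583.0565 × 1.375 = 3551.7027 kcal/day.
Protein energy = 20% × 3551.7027 = 710.3405 kcal.
Protein = 710.3405 ÷ 4 kcal/g = 177.5851 g.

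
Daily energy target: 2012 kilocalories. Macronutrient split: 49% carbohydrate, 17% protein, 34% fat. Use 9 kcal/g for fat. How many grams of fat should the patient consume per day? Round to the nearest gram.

Fat energy = 34% × 2012 = 684.08 kcal.
At 9 kcal/g: 684.08 ÷ 9 = 76.0089 g.

76 g/day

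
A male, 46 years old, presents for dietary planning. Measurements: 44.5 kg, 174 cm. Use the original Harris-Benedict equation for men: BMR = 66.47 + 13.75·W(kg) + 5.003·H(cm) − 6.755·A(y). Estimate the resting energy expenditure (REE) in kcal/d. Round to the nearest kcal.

Harris-Benedict: BMR = 66.47 + 13.75(44.5) + 5.003(174) − 6.755(46) = 1238.137 kcal/day.

1238 kcal/d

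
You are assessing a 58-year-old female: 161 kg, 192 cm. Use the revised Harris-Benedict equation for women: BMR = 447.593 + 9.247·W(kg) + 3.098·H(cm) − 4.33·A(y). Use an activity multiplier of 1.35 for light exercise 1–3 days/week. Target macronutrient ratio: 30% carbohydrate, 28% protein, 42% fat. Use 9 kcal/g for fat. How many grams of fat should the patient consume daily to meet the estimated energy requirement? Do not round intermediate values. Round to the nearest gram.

Harris-Benedict: BMR = 447.593 + 9.247(161) + 3.098(192) − 4.33(58) = 2280.036 kcal/day.
TEE = 2280.036 × 1.35 = 3078.0486 kcal/day.
Fat energy = 42% × 3078.0486 = 1292.7804 kcal.
Fat = 1292.7804 ÷ 9 kcal/g = 143.6423 g.

144 g/day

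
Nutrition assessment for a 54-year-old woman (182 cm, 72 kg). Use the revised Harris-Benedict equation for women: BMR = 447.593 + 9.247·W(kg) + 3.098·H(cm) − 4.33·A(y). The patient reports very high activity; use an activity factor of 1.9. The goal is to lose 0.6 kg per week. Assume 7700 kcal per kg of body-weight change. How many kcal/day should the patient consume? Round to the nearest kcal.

Harris-Benedict: BMR = 447.593 + 9.247(72) + 3.098(182) − 4.33(54) = 1443.393 kcal/day.
TEE = 1443.393 × 1.9 = 2742.4467 kcal/day.
Required daily deficit = 0.6 × 7700 ÷ 7 = 660 kcal/day.
Target intake = 2742.4467 − 660 = 2082.4467 kcal/day.

2082 kcal/day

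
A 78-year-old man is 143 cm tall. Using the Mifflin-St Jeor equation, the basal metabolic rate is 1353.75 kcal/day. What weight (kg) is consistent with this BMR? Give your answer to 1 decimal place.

1353.75 = 10·W + 6.25(143) − 5(78) + 5
10·W = 1353.75 − 508.75 = 845, so W = 84.5 kg.

84.5 kg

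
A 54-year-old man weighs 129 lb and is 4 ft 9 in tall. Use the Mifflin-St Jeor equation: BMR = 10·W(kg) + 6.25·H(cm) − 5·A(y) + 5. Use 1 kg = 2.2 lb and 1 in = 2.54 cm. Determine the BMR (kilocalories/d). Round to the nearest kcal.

Convert to metric: weight = 129 ÷ 2.2 = 58.6364 kg; height = (4×12 + 9) × 2.54 = 57 × 2.54 = 144.78 cm.
Mifflin-St Jeor (male): BMR = 10(58.6364) + 6.25(144.78) − 5(54) + 5 = 586.3636 + 904.875 − 270 + 5 = 1226.2386 kcal/day.

1226 kilocalories/d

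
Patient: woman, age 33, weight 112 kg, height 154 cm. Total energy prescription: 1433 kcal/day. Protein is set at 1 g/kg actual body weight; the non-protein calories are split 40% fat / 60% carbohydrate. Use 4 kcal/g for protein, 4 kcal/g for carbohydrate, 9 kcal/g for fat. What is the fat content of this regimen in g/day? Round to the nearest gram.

44 g/day

Protein = 1 × 112 = 112 g → 112 × 4 = 448 kcal.
Non-protein calories = 1433 − 448 = 985 kcal.
Fat: 40% × 985 = 394 kcal; carbohydrate: 591 kcal.
Fat: 394 kcal ÷ 9 kcal/g = 43.7778 g.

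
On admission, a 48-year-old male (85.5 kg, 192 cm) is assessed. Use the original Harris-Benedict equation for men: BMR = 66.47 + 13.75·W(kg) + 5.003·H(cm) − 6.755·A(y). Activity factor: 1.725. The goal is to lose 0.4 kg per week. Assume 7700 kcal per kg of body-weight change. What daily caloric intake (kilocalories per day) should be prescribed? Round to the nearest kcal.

Harris-Benedict: BMR = 66.47 + 13.75(85.5) + 5.003(192) − 6.755(48) = 1878.431 kcal/day.
TEE = 1878.431 × 1.725 = 3240.2935 kcal/day.
Required daily deficit = 0.4 × 7700 ÷ 7 = 440 kcal/day.
Target intake = 3240.2935 − 440 = 2800.2935 kcal/day.

2800 kilocalories per day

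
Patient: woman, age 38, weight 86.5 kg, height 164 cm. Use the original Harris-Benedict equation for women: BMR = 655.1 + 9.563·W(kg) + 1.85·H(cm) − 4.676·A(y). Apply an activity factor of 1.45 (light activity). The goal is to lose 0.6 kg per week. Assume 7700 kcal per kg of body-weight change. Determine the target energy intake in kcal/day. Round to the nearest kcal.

Harris-Benedict: BMR = 655.1 + 9.563(86.5) + 1.85(164) − 4.676(38) = 1608.0115 kcal/day.
TEE = 1608.0115 × 1.45 = 2331.6167 kcal/day.
Required daily deficit = 0.6 × 7700 ÷ 7 = 660 kcal/day.
Target intake = 2331.6167 − 660 = 1671.6167 kcal/day.

1672 kcal/day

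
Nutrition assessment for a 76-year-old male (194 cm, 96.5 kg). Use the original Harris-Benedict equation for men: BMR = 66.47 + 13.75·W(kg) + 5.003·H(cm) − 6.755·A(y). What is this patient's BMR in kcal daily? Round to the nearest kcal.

Harris-Benedict: BMR = 66.47 + 13.75(96.5) + 5.003(194) − 6.755(76) = 1850.547 kcal/day.

1851 kcal daily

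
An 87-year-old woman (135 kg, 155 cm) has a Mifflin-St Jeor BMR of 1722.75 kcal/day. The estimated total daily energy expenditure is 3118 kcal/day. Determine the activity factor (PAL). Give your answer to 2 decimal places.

Activity factor = TEE ÷ BMR = 3118 ÷ 1722.75 = 1.81.

1.81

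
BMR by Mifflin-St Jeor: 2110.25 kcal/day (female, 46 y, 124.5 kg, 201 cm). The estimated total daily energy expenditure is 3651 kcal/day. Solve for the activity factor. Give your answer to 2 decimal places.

1.73

Activity factor = TEE ÷ BMR = 3651 ÷ 2110.25 = 1.73.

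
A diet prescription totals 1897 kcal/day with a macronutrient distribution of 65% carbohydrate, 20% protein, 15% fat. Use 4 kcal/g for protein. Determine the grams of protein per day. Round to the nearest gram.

Protein energy = 20% × 1897 = 379.4 kcal.
At 4 kcal/g: 379.4 ÷ 4 = 94.85 g.

95 g/day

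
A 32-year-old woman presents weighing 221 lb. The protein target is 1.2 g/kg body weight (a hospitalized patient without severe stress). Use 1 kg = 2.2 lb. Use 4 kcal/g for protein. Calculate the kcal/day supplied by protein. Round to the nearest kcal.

482 kcal/day

Weight in kg = 221 ÷ 2.2 = 100.4545 kg.
Protein = 1.2 g/kg × 100.4545 kg = 120.5455 g/day.
Protein energy = 120.5455 g × 4 kcal/g = 482.1818 kcal/day.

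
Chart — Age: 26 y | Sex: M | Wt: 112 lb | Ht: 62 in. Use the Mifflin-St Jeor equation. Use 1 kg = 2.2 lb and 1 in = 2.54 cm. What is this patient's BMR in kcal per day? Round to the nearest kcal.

Convert to metric: weight = 112 ÷ 2.2 = 50.9091 kg; height = 62 × 2.54 = 157.48 cm.
Mifflin-St Jeor (male): BMR = 10(50.9091) + 6.25(157.48) − 5(26) + 5 = 509.0909 + 984.25 − 130 + 5 = 1368.3409 kcal/day.

1368 kcal per day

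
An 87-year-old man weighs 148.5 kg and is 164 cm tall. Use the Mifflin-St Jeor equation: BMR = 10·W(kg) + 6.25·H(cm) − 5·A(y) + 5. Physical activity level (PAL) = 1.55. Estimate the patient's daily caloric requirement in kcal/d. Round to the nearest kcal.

Mifflin-St Jeor (male): BMR = 10(148.5) + 6.25(164) − 5(87) + 5 = 1485 + 1025 − 435 + 5 = 2080 kcal/day.
TEE = BMR × activity factor = 2080 × 1.55 = 3224 kcal/day.

3224 kcal/d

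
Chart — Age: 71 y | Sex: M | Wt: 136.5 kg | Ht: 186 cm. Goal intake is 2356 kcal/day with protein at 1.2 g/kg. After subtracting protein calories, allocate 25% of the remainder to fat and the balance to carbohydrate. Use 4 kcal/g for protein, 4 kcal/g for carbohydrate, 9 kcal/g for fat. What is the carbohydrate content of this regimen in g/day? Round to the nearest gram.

319 g/day

Protein = 1.2 × 136.5 = 163.8 g → 163.8 × 4 = 655.2 kcal.
Non-protein calories = 2356 − 655.2 = 1700.8 kcal.
Fat: 25% × 1700.8 = 425.2 kcal; carbohydrate: 1275.6 kcal.
Carbohydrate: 1275.6 kcal ÷ 4 kcal/g = 318.9 g.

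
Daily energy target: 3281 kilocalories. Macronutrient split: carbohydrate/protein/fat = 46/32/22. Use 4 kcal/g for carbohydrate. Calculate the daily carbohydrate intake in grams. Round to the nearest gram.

377 g/day

Carbohydrate energy = 46% × 3281 = 1509.26 kcal.
At 4 kcal/g: 1509.26 ÷ 4 = 377.315 g.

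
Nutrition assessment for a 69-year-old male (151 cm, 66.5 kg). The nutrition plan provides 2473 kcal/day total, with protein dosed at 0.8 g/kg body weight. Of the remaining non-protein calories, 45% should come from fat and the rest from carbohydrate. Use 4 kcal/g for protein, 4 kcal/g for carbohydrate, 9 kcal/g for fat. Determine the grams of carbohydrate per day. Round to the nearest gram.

311 g/day

Protein = 0.8 × 66.5 = 53.2 g → 53.2 × 4 = 212.8 kcal.
Non-protein calories = 2473 − 212.8 = 2260.2 kcal.
Fat: 45% × 2260.2 = 1017.09 kcal; carbohydrate: 1243.11 kcal.
Carbohydrate: 1243.11 kcal ÷ 4 kcal/g = 310.7775 g.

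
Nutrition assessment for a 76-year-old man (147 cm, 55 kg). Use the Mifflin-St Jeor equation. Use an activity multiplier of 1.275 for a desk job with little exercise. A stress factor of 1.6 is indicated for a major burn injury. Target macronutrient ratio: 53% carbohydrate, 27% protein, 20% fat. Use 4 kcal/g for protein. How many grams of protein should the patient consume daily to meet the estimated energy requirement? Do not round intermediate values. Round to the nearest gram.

Mifflin-St Jeor (male): BMR = 10(55) + 6.25(147) − 5(76) + 5 = 550 + 918.75 − 380 + 5 = 1093.75 kcal/day.
TEE = 1093.75 × 1.275 = 1394.5313 kcal/day.
With stress factor 1.6: 1394.5313 × 1.6 = 2231.25 kcal/day.
Protein energy = 27% × 2231.25 = 602.4375 kcal.
Protein = 602.4375 ÷ 4 kcal/g = 150.6094 g.

151 g/day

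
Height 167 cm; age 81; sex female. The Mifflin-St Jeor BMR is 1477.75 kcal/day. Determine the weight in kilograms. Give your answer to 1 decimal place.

100.0 kg

1477.75 = 10·W + 6.25(167) − 5(81) − 161
10·W = 1477.75 − 477.75 = 1000, so W = 100 kg.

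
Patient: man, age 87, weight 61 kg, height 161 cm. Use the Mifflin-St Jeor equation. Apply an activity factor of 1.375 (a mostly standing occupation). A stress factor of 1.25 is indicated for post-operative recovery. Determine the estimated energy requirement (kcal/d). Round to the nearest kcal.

Mifflin-St Jeor (male): BMR = 10(61) + 6.25(161) − 5(87) + 5 = 610 + 1006.25 − 435 + 5 = 1186.25 kcal/day.
TEE = BMR × activity factor = 1186.25 × 1.375 = 1631.0938 kcal/day.
Apply stress factor: 1631.0938 × 1.25 = 2038.8672 kcal/day.

2039 kcal/d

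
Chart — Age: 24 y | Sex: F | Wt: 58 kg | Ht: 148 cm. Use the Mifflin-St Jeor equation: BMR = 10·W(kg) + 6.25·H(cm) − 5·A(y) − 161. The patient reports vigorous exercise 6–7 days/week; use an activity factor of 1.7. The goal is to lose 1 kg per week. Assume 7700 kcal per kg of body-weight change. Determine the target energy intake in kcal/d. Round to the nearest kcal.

981 kcal/d

Mifflin-St Jeor (female): BMR = 10(58) + 6.25(148) − 5(24) − 161 = 580 + 925 − 120 − 161 = 1224 kcal/day.
TEE = 1224 × 1.7 = 2080.8 kcal/day.
Required daily deficit = 1 × 7700 ÷ 7 = 1100 kcal/day.
Target intake = 2080.8 − 1100 = 980.8 kcal/day.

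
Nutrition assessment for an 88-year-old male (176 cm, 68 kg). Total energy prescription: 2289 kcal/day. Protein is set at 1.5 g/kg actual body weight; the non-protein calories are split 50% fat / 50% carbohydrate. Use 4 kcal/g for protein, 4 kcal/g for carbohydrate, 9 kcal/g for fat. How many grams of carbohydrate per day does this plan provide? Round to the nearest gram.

Protein = 1.5 × 68 = 102 g → 102 × 4 = 408 kcal.
Non-protein calories = 2289 − 408 = 1881 kcal.
Fat: 50% × 1881 = 940.5 kcal; carbohydrate: 940.5 kcal.
Carbohydrate: 940.5 kcal ÷ 4 kcal/g = 235.125 g.

235 g/day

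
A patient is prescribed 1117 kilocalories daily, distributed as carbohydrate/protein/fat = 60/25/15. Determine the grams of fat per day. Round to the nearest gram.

Fat energy = 15% × 1117 = 167.55 kcal.
At 9 kcal/g: 167.55 ÷ 9 = 18.6167 g.

19 g/day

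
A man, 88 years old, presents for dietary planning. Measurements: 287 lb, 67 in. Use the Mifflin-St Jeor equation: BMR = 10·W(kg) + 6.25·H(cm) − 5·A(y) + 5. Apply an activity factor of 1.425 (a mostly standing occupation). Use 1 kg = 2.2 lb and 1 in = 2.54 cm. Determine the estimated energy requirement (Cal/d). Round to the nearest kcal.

Convert to metric: weight = 287 ÷ 2.2 = 130.4545 kg; height = 67 × 2.54 = 170.18 cm.
Mifflin-St Jeor (male): BMR = 10(130.4545) + 6.25(170.18) − 5(88) + 5 = 1304.5455 + 1063.625 − 440 + 5 = 1933.1705 kcal/day.
TEE = BMR × activity factor = 1933.1705 × 1.425 = 2754.7679 kcal/day.

2755 Cal/d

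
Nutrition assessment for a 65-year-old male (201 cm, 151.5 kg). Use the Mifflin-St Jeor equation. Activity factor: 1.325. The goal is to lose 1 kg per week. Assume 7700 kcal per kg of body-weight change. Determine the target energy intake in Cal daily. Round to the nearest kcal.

2148 Cal daily

Mifflin-St Jeor (male): BMR = 10(151.5) + 6.25(201) − 5(65) + 5 = 1515 + 1256.25 − 325 + 5 = 2451.25 kcal/day.
TEE = 2451.25 × 1.325 = 3247.9063 kcal/day.
Required daily deficit = 1 × 7700 ÷ 7 = 1100 kcal/day.
Target intake = 3247.9063 − 1100 = 2147.9063 kcal/day.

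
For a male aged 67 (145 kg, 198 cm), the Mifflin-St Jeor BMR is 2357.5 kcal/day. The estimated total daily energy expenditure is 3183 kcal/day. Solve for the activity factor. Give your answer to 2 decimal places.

1.35

Activity factor = TEE ÷ BMR = 3183 ÷ 2357.5 = 1.35.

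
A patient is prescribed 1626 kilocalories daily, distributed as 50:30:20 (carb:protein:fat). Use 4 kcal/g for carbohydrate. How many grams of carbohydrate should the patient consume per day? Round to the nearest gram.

203 g/day

Carbohydrate energy = 50% × 1626 = 813 kcal.
At 4 kcal/g: 813 ÷ 4 = 203.25 g.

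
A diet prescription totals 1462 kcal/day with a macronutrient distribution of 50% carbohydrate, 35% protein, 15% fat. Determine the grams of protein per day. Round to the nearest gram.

Protein energy = 35% × 1462 = 511.7 kcal.
At 4 kcal/g: 511.7 ÷ 4 = 127.925 g.

128 g/day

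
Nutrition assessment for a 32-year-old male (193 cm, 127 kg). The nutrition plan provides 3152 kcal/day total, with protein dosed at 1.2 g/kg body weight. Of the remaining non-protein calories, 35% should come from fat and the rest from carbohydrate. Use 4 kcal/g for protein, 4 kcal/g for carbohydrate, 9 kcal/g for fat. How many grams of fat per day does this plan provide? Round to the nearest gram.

99 g/day

Protein = 1.2 × 127 = 152.4 g → 152.4 × 4 = 609.6 kcal.
Non-protein calories = 3152 − 609.6 = 2542.4 kcal.
Fat: 35% × 2542.4 = 889.84 kcal; carbohydrate: 1652.56 kcal.
Fat: 889.84 kcal ÷ 9 kcal/g = 98.8711 g.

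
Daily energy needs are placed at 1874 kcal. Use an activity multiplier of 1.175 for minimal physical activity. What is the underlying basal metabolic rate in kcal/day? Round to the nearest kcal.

1595 kcal/day

BMR = TEE ÷ activity factor = 1874 ÷ 1.175 = 1594.8936 kcal/day.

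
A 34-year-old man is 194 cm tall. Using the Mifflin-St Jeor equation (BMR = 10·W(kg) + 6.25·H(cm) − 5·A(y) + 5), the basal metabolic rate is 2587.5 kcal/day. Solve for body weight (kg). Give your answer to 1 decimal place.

2587.5 = 10·W + 6.25(194) − 5(34) + 5
10·W = 2587.5 − 1047.5 = 1540, so W = 154 kg.

154.0 kg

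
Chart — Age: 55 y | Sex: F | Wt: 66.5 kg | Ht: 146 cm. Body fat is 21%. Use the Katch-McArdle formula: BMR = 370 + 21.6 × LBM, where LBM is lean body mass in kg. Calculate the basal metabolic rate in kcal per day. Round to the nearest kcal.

1505 kcal per day

LBM = 66.5 × (1 − 0.21) = 52.535 kg. Katch-McArdle: BMR = 370 + 21.6 × 52.535 = 1504.756 kcal/day.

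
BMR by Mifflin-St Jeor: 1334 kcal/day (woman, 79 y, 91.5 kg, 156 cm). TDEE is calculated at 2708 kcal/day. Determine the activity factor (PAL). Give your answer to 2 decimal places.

Activity factor = TEE ÷ BMR = 2708 ÷ 1334 = 2.03.

2.03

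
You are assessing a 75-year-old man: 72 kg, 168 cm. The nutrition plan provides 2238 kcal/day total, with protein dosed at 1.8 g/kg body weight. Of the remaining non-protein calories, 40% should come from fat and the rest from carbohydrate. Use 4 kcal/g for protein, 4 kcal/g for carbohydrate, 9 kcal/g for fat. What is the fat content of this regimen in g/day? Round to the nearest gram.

Protein = 1.8 × 72 = 129.6 g → 129.6 × 4 = 518.4 kcal.
Non-protein calories = 2238 − 518.4 = 1719.6 kcal.
Fat: 40% × 1719.6 = 687.84 kcal; carbohydrate: 1031.76 kcal.
Fat: 687.84 kcal ÷ 9 kcal/g = 76.4267 g.

76 g/day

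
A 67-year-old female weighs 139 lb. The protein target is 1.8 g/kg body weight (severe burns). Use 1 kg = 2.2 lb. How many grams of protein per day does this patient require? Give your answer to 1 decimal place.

Weight in kg = 139 ÷ 2.2 = 63.1818 kg.
Protein = 1.8 g/kg × 63.1818 kg = 113.7273 g/day.

113.7 g/day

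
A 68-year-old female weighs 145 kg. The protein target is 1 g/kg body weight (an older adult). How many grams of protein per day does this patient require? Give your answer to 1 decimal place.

Protein = 1 g/kg × 145 kg = 145 g/day.

145.0 g/day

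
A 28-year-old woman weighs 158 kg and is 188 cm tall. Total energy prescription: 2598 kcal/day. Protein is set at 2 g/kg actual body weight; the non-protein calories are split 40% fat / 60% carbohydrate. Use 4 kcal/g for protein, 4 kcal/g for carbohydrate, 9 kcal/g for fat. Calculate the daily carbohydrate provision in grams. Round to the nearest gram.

200 g/day

Protein = 2 × 158 = 316 g → 316 × 4 = 1264 kcal.
Non-protein calories = 2598 − 1264 = 1334 kcal.
Fat: 40% × 1334 = 533.6 kcal; carbohydrate: 800.4 kcal.
Carbohydrate: 800.4 kcal ÷ 4 kcal/g = 200.1 g.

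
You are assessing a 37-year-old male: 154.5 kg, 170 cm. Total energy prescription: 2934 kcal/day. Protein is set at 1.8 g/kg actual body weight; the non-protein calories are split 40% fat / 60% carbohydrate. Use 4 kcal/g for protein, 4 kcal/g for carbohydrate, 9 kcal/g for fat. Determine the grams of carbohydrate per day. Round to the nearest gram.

273 g/day

Protein = 1.8 × 154.5 = 278.1 g → 278.1 × 4 = 1112.4 kcal.
Non-protein calories = 2934 − 1112.4 = 1821.6 kcal.
Fat: 40% × 1821.6 = 728.64 kcal; carbohydrate: 1092.96 kcal.
Carbohydrate: 1092.96 kcal ÷ 4 kcal/g = 273.24 g.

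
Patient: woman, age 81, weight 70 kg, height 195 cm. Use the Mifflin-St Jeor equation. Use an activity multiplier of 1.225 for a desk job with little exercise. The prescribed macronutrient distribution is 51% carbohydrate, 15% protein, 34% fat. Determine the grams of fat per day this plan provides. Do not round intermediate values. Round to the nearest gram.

Mifflin-St Jeor (female): BMR = 10(70) + 6.25(195) − 5(81) − 161 = 700 + 1218.75 − 405 − 161 = 1352.75 kcal/day.
TEE = 1352.75 × 1.225 = 1657.1188 kcal/day.
Fat energy = 34% × 1657.1188 = 563.4204 kcal.
Fat = 563.4204 ÷ 9 kcal/g = 62.6023 g.

63 g/day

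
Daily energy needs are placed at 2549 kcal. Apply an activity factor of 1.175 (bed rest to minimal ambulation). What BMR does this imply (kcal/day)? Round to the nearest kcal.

BMR = TEE ÷ activity factor = 2549 ÷ 1.175 = 2169.3617 kcal/day.

2169 kcal/day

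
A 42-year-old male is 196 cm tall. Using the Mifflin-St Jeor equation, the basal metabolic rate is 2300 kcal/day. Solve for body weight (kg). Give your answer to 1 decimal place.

128.0 kg

2300 = 10·W + 6.25(196) − 5(42) + 5
10·W = 2300 − 1020 = 1280, so W = 128 kg.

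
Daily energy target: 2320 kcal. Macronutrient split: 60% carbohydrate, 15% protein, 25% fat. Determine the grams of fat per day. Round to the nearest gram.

64 g/day

Fat energy = 25% × 2320 = 580 kcal.
At 9 kcal/g: 580 ÷ 9 = 64.4444 g.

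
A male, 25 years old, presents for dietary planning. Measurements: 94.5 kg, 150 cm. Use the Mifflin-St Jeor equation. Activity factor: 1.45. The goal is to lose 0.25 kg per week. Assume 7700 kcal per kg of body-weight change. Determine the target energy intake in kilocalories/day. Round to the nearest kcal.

2281 kilocalories/day

Mifflin-St Jeor (male): BMR = 10(94.5) + 6.25(150) − 5(25) + 5 = 945 + 937.5 − 125 + 5 = 1762.5 kcal/day.
TEE = 1762.5 × 1.45 = 2555.625 kcal/day.
Required daily deficit = 0.25 × 7700 ÷ 7 = 275 kcal/day.
Target intake = 2555.625 − 275 = 2280.625 kcal/day.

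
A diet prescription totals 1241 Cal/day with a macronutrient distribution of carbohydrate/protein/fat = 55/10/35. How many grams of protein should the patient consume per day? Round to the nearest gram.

Protein energy = 10% × 1241 = 124.1 kcal.
At 4 kcal/g: 124.1 ÷ 4 = 31.025 g.

31 g/day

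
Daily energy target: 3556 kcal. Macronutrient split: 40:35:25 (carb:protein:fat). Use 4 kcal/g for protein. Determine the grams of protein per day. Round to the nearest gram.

311 g/day

Protein energy = 35% × 3556 = 1244.6 kcal.
At 4 kcal/g: 1244.6 ÷ 4 = 311.15 g.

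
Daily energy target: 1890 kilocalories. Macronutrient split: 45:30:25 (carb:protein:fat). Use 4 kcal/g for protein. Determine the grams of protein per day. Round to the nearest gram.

Protein energy = 30% × 1890 = 567 kcal.
At 4 kcal/g: 567 ÷ 4 = 141.75 g.

142 g/day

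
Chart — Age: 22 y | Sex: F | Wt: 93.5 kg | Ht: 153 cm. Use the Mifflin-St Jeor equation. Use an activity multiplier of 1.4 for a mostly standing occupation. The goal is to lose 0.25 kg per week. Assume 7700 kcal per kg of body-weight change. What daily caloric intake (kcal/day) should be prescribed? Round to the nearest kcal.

1993 kcal/day

Mifflin-St Jeor (female): BMR = 10(93.5) + 6.25(153) − 5(22) − 161 = 935 + 956.25 − 110 − 161 = 1620.25 kcal/day.
TEE = 1620.25 × 1.4 = 2268.35 kcal/day.
Required daily deficit = 0.25 × 7700 ÷ 7 = 275 kcal/day.
Target intake = 2268.35 − 275 = 1993.35 kcal/day.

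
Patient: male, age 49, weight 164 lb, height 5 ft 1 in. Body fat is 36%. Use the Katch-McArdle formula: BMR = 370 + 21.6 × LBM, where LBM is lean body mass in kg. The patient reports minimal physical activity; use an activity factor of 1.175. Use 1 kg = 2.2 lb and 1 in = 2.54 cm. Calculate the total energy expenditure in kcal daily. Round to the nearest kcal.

1646 kcal daily

Convert to metric: weight = 164 ÷ 2.2 = 74.5455 kg; height = (5×12 + 1) × 2.54 = 61 × 2.54 = 154.94 cm.
LBM = 74.5455 × (1 − 0.36) = 47.7091 kg. Katch-McArdle: BMR = 370 + 21.6 × 47.7091 = 1400.5164 kcal/day.
TEE = BMR × activity factor = 1400.5164 × 1.175 = 1645.6067 kcal/day.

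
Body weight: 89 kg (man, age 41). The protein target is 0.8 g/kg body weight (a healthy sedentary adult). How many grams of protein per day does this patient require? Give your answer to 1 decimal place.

71.2 g/day

Protein = 0.8 g/kg × 89 kg = 71.2 g/day.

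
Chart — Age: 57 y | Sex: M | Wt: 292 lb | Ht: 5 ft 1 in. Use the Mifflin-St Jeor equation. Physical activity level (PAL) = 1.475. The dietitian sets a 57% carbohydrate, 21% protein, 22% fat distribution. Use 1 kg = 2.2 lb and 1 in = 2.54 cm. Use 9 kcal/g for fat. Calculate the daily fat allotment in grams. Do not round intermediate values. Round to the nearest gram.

73 g/day

Convert to metric: weight = 292 ÷ 2.2 = 132.7273 kg; height = (5×12 + 1) × 2.54 = 61 × 2.54 = 154.94 cm.
Mifflin-St Jeor (male): BMR = 10(132.7273) + 6.25(154.94) − 5(57) + 5 = 1327.2727 + 968.375 − 285 + 5 = 2015.6477 kcal/day.
TEE = 2015.6477 × 1.475 = 2973.0804 kcal/day.
Fat energy = 22% × 2973.0804 = 654.0777 kcal.
Fat = 654.0777 ÷ 9 kcal/g = 72.6753 g.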